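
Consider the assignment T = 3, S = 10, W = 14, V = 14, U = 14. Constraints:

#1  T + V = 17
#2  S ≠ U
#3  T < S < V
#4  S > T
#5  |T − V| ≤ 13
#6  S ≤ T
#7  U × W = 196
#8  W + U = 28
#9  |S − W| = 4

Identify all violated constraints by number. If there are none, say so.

#1 T + V = 3 + 14 = 17 — holds.
#2 S = 10, U = 14; distinct — holds.
#3 values 3 < 10 < 14 — holds.
#4 S = 10, T = 3; 10 > 3 — holds.
#5 |3 − 14| = 11; 11 ≤ 13 — holds.
#6 S = 10, T = 3; 10 > 3 (want ≤) — fails.
#7 U × W = 14 × 14 = 196 — holds.
#8 W + U = 14 + 14 = 28 — holds.
#9 |10 − 14| = 4 — holds.

Constraint 6 is violated.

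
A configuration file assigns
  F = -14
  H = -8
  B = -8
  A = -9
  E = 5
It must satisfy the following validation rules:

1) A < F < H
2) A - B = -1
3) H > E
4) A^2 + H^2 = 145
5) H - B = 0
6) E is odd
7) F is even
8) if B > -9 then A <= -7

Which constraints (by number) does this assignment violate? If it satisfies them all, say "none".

1) values -9, -14, -8; A = -9 is not < F = -14 — fails.
2) A - B = -9 - (-8) = -1 — holds.
3) H = -8, E = 5; -8 ≤ 5 (want >) — fails.
4) A^2 + H^2 = (-9)^2 + (-8)^2 = 81 + 64 = 145 — holds.
5) H - B = -8 - (-8) = 0 — holds.
6) E = 5 is odd — holds.
7) F = -14 is even — holds.
8) B = -8 > -9, so we need A ≤ -7; A = -9 ≤ -7 — holds.

The assignment fails constraints 1 and 3.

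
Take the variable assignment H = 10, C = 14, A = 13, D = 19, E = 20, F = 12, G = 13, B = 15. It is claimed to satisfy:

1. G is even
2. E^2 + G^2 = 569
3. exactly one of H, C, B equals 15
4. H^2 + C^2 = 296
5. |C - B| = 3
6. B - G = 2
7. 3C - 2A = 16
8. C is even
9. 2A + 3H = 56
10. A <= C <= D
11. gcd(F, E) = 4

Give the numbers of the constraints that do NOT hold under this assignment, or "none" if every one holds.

Constraints 1, 5 do not hold.

1. G = 13 is odd — does not hold.
2. E^2 + G^2 = 20^2 + 13^2 = 400 + 169 = 569 — holds.
3. H=10, C=14, B=15; 1 of them equals 15 — holds.
4. H^2 + C^2 = 10^2 + 14^2 = 100 + 196 = 296 — holds.
5. |14 - 15| = 1, not 3 — does not hold.
6. B - G = 15 - 13 = 2 — holds.
7. 3C - 2A = 3(14) - 2(13) = 16 — holds.
8. C = 14 is even — holds.
9. 2A + 3H = 2(13) + 3(10) = 56 — holds.
10. values 13 <= 14 <= 19 — holds.
11. gcd(12, 20) = 4 — holds.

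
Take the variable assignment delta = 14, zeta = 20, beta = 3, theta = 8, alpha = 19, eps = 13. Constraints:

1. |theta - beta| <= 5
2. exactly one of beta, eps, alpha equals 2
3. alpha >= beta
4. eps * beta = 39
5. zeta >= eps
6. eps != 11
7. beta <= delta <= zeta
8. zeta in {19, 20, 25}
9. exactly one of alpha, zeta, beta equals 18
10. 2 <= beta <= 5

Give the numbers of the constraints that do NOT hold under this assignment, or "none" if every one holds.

1. |8 - 3| = 5; 5 ≤ 5 — holds.
2. beta=3, eps=13, alpha=19; 0 of them equal 2, not exactly one — fails.
3. alpha = 19, beta = 3; 19 ≥ 3 — holds.
4. eps * beta = 13 * 3 = 39 — holds.
5. zeta = 20, eps = 13; 20 ≥ 13 — holds.
6. eps = 13, and 13 ≠ 11 — holds.
7. values 3 <= 14 <= 20 — holds.
8. zeta = 20 is in {19, 20, 25} — holds.
9. alpha=19, zeta=20, beta=3; 0 of them equal 18, not exactly one — fails.
10. beta = 3 lies in [2, 5] — holds.

Constraints 2, 9 are violated.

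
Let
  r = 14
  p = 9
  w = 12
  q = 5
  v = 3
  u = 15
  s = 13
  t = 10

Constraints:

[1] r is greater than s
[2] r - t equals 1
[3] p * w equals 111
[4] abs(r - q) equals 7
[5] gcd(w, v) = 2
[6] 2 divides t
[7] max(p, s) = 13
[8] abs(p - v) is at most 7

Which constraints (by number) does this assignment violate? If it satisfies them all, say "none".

[1] r = 14, s = 13; 14 > 13 — satisfied.
[2] r - t = 14 - 10 = 4, not 1 — violated.
[3] p * w = 9 * 12 = 108, not 111 — violated.
[4] abs(14 - 5) = 9, not 7 — violated.
[5] gcd(12, 3) = 3, not 2 — violated.
[6] 10 / 2 = 5, so 2 divides 10 — satisfied.
[7] max(9, 13) = 13 — satisfied.
[8] abs(9 - 3) = 6; 6 ≤ 7 — satisfied.

The assignment fails constraints 2, 3, 4, 5.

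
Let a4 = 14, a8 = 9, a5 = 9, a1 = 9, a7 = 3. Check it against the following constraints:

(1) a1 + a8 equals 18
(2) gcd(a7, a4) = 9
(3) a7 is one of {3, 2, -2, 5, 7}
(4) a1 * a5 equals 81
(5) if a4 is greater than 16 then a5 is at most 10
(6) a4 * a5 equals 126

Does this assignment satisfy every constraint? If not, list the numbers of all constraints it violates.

No — constraint 2 is not satisfied.

(1) a1 + a8 = 9 + 9 = 18  true
(2) gcd(3, 14) = 1, not 9  false
(3) a7 = 3 is in {3, 2, -2, 5, 7}  true
(4) a1 * a5 = 9 * 9 = 81  true
(5) a4 = 14, not > 16; antecedent false, conditional vacuously true  true
(6) a4 * a5 = 14 * 9 = 126  true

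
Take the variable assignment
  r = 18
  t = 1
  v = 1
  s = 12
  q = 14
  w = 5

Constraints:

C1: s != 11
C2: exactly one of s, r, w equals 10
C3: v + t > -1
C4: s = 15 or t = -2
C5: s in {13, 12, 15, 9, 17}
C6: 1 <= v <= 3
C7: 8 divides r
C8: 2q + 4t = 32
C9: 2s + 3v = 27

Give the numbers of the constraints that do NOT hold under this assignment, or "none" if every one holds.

C1: s = 12, and 12 ≠ 11  ✔
C2: s=12, r=18, w=5; 0 of them equal 10, not exactly one  ✘
C3: v + t = 1 + 1 = 2; 2 > -1  ✔
C4: s = 12 ≠ 15 and t = 1 ≠ -2; both disjuncts false  ✘
C5: s = 12 is in {13, 12, 15, 9, 17}  ✔
C6: v = 1 lies in [1, 3]  ✔
C7: 18 = 8*2 + 2, so 8 does not divide 18  ✘
C8: 2q + 4t = 2(14) + 4(1) = 32  ✔
C9: 2s + 3v = 2(12) + 3(1) = 27  ✔

Constraints 2, 4, 7 do not hold.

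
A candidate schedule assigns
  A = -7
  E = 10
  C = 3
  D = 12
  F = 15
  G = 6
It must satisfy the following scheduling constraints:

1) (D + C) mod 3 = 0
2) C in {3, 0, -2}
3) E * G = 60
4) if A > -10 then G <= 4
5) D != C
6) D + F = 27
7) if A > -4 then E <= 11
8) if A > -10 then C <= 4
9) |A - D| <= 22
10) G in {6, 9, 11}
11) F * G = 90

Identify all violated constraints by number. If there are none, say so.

Violated: 4.

1) D + C = 15; 15 mod 3 = 0  OK
2) C = 3 is in {3, 0, -2}  OK
3) E * G = 10 * 6 = 60  OK
4) A = -7 > -10, so we need G ≤ 4; but G = 6 > 4  FAIL
5) D = 12, C = 3; distinct  OK
6) D + F = 12 + 15 = 27  OK
7) A = -7, not > -4; antecedent false, conditional vacuously true  OK
8) A = -7 > -10, so we need C ≤ 4; C = 3 ≤ 4  OK
9) |-7 - 12| = 19; 19 ≤ 22  OK
10) G = 6 is in {6, 9, 11}  OK
11) F * G = 15 * 6 = 90  OK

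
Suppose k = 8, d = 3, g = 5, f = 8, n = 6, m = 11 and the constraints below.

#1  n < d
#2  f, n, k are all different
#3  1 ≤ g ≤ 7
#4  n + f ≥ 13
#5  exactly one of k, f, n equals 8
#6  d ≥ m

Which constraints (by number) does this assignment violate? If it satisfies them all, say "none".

Constraints 1, 2, 5, 6 do not hold.

#1 n = 6, d = 3; 6 ≥ 3 (want <)  false
#2 f = k = 8, not all different  false
#3 g = 5 lies in [1, 7]  true
#4 n + f = 6 + 8 = 14; 14 ≥ 13  true
#5 k=8, f=8, n=6; 2 of them equal 8, not exactly one  false
#6 d = 3, m = 11; 3 < 11 (want ≥)  false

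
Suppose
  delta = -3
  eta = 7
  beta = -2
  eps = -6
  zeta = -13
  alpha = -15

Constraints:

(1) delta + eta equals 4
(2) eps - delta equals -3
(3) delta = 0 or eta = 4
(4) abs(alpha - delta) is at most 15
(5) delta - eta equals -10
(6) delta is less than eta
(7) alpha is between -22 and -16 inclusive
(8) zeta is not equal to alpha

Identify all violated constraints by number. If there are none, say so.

Constraints 3, 7 are violated.

(1) delta + eta = -3 + 7 = 4  OK
(2) eps - delta = -6 - (-3) = -3  OK
(3) delta = -3 ≠ 0 and eta = 7 ≠ 4; both disjuncts false  FAIL
(4) abs(-15 - (-3)) = 12; 12 ≤ 15  OK
(5) delta - eta = -3 - 7 = -10  OK
(6) delta = -3, eta = 7; -3 < 7  OK
(7) alpha = -15 is outside [-22, -16]  FAIL
(8) zeta = -13, alpha = -15; distinct  OK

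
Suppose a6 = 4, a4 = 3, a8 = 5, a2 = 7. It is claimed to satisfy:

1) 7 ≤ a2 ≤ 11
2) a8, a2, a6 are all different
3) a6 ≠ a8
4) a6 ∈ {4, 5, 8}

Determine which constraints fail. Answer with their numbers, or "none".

Yes — all constraints hold.

1) a2 = 7 lies in [7, 11]  ✔
2) values 5, 7, 4 are pairwise distinct  ✔
3) a6 = 4, a8 = 5; distinct  ✔
4) a6 = 4 is in {4, 5, 8}  ✔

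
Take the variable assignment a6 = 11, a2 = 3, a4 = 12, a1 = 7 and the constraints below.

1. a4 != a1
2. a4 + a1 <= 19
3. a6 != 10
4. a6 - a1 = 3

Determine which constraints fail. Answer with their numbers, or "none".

Violated: 4.

1. a4 = 12, a1 = 7; distinct  holds
2. a4 + a1 = 12 + 7 = 19; 19 ≤ 19  holds
3. a6 = 11, and 11 ≠ 10  holds
4. a6 - a1 = 11 - 7 = 4, not 3  fails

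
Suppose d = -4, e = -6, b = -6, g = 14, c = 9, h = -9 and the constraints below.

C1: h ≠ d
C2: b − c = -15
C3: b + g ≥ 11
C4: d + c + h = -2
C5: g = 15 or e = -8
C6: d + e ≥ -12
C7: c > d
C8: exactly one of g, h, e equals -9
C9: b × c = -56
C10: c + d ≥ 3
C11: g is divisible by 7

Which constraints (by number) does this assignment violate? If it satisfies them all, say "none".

C1: h = -9, d = -4; distinct  ✓
C2: b − c = -6 − 9 = -15  ✓
C3: b + g = -6 + 14 = 8; 8 < 11, bound 11 not met  ✗
C4: d + c + h = -4 + 9 + (-9) = -4, not -2  ✗
C5: g = 14 ≠ 15 and e = -6 ≠ -8; both disjuncts false  ✗
C6: d + e = -4 + (-6) = -10; -10 ≥ -12  ✓
C7: c = 9, d = -4; 9 > -4  ✓
C8: g=14, h=-9, e=-6; 1 of them equals -9  ✓
C9: b × c = -6 × 9 = -54, not -56  ✗
C10: c + d = 9 + (-4) = 5; 5 ≥ 3  ✓
C11: 14 / 7 = 2, so 7 divides 14  ✓

The assignment fails constraints 3, 4, 5, 9.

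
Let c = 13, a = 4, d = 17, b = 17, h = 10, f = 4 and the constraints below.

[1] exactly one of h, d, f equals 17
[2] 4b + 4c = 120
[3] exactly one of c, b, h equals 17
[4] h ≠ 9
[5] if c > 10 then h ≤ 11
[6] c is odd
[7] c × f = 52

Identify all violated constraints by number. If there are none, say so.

[1] h=10, d=17, f=4; 1 of them equals 17  holds
[2] 4b + 4c = 4(17) + 4(13) = 120  holds
[3] c=13, b=17, h=10; 1 of them equals 17  holds
[4] h = 10, and 10 ≠ 9  holds
[5] c = 13 > 10, so we need h ≤ 11; h = 10 ≤ 11  holds
[6] c = 13 is odd  holds
[7] c × f = 13 × 4 = 52  holds

None — every constraint holds.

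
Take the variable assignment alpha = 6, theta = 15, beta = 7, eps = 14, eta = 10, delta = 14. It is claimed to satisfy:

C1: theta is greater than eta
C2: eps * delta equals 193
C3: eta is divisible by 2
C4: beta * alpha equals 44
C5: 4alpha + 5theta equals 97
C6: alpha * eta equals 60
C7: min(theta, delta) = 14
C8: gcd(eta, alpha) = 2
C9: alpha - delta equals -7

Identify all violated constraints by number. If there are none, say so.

C1: theta = 15, eta = 10; 15 > 10  yes
C2: eps * delta = 14 * 14 = 196, not 193  no
C3: 10 / 2 = 5, so 2 divides 10  yes
C4: beta * alpha = 7 * 6 = 42, not 44  no
C5: 4alpha + 5theta = 4(6) + 5(15) = 99, not 97  no
C6: alpha * eta = 6 * 10 = 60  yes
C7: min(15, 14) = 14  yes
C8: gcd(10, 6) = 2  yes
C9: alpha - delta = 6 - 14 = -8, not -7  no

Violated: 2, 4, 5, 9.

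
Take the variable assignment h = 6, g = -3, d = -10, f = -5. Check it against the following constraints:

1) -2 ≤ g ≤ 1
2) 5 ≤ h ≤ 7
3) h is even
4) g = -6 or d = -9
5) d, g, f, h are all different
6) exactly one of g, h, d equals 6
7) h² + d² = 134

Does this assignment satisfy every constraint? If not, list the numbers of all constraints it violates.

1) g = -3 is outside [-2, 1] — fails.
2) h = 6 lies in [5, 7] — holds.
3) h = 6 is even — holds.
4) g = -3 ≠ -6 and d = -10 ≠ -9; both disjuncts false — fails.
5) values -10, -3, -5, 6 are pairwise distinct — holds.
6) g=-3, h=6, d=-10; 1 of them equals 6 — holds.
7) h² + d² = 6² + (-10)² = 36 + 100 = 136, not 134 — fails.

Constraints 1, 4, 7 are violated.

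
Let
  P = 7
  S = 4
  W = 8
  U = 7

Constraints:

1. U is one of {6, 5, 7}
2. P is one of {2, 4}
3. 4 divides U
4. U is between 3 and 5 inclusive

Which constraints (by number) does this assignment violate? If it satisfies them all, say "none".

Violated: 2, 3, 4.

1. U = 7 is in {6, 5, 7}  ✓
2. P = 7 is not in {2, 4}  ✗
3. 7 = 4*1 + 3, so 4 does not divide 7  ✗
4. U = 7 is outside [3, 5]  ✗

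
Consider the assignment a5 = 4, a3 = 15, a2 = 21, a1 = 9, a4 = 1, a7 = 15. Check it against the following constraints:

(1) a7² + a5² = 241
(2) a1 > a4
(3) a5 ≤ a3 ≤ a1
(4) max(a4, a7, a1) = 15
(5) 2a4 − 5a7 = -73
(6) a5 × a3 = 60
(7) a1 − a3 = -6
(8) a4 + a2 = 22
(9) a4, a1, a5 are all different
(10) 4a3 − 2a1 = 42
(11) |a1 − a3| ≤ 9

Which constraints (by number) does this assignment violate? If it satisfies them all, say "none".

(1) a7² + a5² = 15² + 4² = 225 + 16 = 241 — satisfied.
(2) a1 = 9, a4 = 1; 9 > 1 — satisfied.
(3) values 4, 15, 9; a3 = 15 is not ≤ a1 = 9 — violated.
(4) max(1, 15, 9) = 15 — satisfied.
(5) 2a4 − 5a7 = 2(1) − 5(15) = -73 — satisfied.
(6) a5 × a3 = 4 × 15 = 60 — satisfied.
(7) a1 − a3 = 9 − 15 = -6 — satisfied.
(8) a4 + a2 = 1 + 21 = 22 — satisfied.
(9) values 1, 9, 4 are pairwise distinct — satisfied.
(10) 4a3 − 2a1 = 4(15) − 2(9) = 42 — satisfied.
(11) |9 − 15| = 6; 6 ≤ 9 — satisfied.

Constraint 3 is violated.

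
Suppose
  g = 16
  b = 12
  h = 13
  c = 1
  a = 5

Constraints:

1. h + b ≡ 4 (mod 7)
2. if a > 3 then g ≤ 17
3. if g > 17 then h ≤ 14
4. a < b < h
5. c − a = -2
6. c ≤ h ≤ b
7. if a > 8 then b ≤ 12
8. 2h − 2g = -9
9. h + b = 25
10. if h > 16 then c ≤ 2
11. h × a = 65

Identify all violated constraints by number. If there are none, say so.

Constraints 5, 6, 8 are violated.

1. h + b = 25; 25 mod 7 = 4 — holds.
2. a = 5 > 3, so we need g ≤ 17; g = 16 ≤ 17 — holds.
3. g = 16, not > 17; antecedent false, conditional vacuously true — holds.
4. values 5 < 12 < 13 — holds.
5. c − a = 1 − 5 = -4, not -2 — fails.
6. values 1, 13, 12; h = 13 is not ≤ b = 12 — fails.
7. a = 5, not > 8; antecedent false, conditional vacuously true — holds.
8. 2h − 2g = 2(13) − 2(16) = -6, not -9 — fails.
9. h + b = 13 + 12 = 25 — holds.
10. h = 13, not > 16; antecedent false, conditional vacuously true — holds.
11. h × a = 13 × 5 = 65 — holds.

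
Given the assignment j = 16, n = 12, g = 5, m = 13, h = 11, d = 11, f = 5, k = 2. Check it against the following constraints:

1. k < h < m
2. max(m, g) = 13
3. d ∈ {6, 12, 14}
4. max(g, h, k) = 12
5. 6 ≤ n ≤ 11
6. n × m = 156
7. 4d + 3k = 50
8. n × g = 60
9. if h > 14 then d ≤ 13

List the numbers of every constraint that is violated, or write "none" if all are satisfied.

1. values 2 < 11 < 13  yes
2. max(13, 5) = 13  yes
3. d = 11 is not in {6, 12, 14}  no
4. max(5, 11, 2) = 11, not 12  no
5. n = 12 is outside [6, 11]  no
6. n × m = 12 × 13 = 156  yes
7. 4d + 3k = 4(11) + 3(2) = 50  yes
8. n × g = 12 × 5 = 60  yes
9. h = 11, not > 14; antecedent false, conditional vacuously true  yes

Constraints 3, 4, and 5 do not hold.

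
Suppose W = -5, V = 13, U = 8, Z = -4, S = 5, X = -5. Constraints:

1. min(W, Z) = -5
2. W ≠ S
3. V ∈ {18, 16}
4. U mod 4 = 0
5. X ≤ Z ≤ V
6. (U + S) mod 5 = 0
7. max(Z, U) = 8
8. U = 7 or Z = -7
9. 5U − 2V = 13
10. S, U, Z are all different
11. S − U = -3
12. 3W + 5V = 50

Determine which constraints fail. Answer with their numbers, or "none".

Constraints 3, 6, 8, 9 are violated.

1. min(-5, -4) = -5  true
2. W = -5, S = 5; distinct  true
3. V = 13 is not in {18, 16}  false
4. 8 mod 4 = 0  true
5. values -5 ≤ -4 ≤ 13  true
6. U + S = 13; 13 mod 5 = 3, not 0  false
7. max(-4, 8) = 8  true
8. U = 8 ≠ 7 and Z = -4 ≠ -7; both disjuncts false  false
9. 5U − 2V = 5(8) − 2(13) = 14, not 13  false
10. values 5, 8, -4 are pairwise distinct  true
11. S − U = 5 − 8 = -3  true
12. 3W + 5V = 3(-5) + 5(13) = 50  true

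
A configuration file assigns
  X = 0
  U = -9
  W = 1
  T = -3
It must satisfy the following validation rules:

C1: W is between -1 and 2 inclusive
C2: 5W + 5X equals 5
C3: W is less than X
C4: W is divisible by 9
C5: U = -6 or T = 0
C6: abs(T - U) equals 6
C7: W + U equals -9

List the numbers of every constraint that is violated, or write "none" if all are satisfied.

Constraints 3, 4, 5, 7 are violated.

C1: W = 1 lies in [-1, 2] — holds.
C2: 5W + 5X = 5(1) + 5(0) = 5 — holds.
C3: W = 1, X = 0; 1 ≥ 0 (want <) — does not hold.
C4: 1 = 9*0 + 1, so 9 does not divide 1 — does not hold.
C5: U = -9 ≠ -6 and T = -3 ≠ 0; both disjuncts false — does not hold.
C6: abs(-3 - (-9)) = 6 — holds.
C7: W + U = 1 + (-9) = -8, not -9 — does not hold.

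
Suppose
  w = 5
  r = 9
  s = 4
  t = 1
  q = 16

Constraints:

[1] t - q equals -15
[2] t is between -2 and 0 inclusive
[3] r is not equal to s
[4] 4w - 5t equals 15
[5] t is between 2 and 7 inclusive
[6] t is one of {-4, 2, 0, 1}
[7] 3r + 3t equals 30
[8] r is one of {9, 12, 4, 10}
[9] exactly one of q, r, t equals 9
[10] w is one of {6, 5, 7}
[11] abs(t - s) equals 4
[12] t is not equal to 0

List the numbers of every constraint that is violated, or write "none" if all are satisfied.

[1] t - q = 1 - 16 = -15 — holds.
[2] t = 1 is outside [-2, 0] — fails.
[3] r = 9, s = 4; distinct — holds.
[4] 4w - 5t = 4(5) - 5(1) = 15 — holds.
[5] t = 1 is outside [2, 7] — fails.
[6] t = 1 is in {-4, 2, 0, 1} — holds.
[7] 3r + 3t = 3(9) + 3(1) = 30 — holds.
[8] r = 9 is in {9, 12, 4, 10} — holds.
[9] q=16, r=9, t=1; 1 of them equals 9 — holds.
[10] w = 5 is in {6, 5, 7} — holds.
[11] abs(1 - 4) = 3, not 4 — fails.
[12] t = 1, and 1 ≠ 0 — holds.

The assignment fails constraints 2, 5, and 11.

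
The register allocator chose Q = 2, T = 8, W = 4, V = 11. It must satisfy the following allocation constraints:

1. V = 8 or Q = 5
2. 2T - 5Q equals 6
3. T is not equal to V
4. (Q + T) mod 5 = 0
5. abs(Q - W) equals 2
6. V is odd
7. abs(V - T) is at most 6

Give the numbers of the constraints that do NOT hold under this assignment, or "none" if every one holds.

1. V = 11 ≠ 8 and Q = 2 ≠ 5; both disjuncts false  ✘
2. 2T - 5Q = 2(8) - 5(2) = 6  ✔
3. T = 8, V = 11; distinct  ✔
4. Q + T = 10; 10 mod 5 = 0  ✔
5. abs(2 - 4) = 2  ✔
6. V = 11 is odd  ✔
7. abs(11 - 8) = 3; 3 ≤ 6  ✔

Constraint 1 is violated.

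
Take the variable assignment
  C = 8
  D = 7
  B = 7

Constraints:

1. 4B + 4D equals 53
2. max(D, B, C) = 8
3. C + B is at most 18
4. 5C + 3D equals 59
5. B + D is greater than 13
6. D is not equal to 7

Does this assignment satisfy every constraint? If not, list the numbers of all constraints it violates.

1. 4B + 4D = 4(7) + 4(7) = 56, not 53  fails
2. max(7, 7, 8) = 8  holds
3. C + B = 8 + 7 = 15; 15 ≤ 18  holds
4. 5C + 3D = 5(8) + 3(7) = 61, not 59  fails
5. B + D = 7 + 7 = 14; 14 > 13  holds
6. D = 7, but 7 is required to differ  fails

Constraints 1, 4, and 6 are violated.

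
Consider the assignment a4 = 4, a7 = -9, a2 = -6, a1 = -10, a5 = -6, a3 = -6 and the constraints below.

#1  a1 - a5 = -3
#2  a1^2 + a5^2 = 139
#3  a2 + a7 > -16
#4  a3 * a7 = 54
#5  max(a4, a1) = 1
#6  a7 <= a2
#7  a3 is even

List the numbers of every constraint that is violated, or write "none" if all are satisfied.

#1 a1 - a5 = -10 - (-6) = -4, not -3  FAIL
#2 a1^2 + a5^2 = (-10)^2 + (-6)^2 = 100 + 36 = 136, not 139  FAIL
#3 a2 + a7 = -6 + (-9) = -15; -15 > -16  OK
#4 a3 * a7 = -6 * (-9) = 54  OK
#5 max(4, -10) = 4, not 1  FAIL
#6 a7 = -9, a2 = -6; -9 ≤ -6  OK
#7 a3 = -6 is even  OK

Violated: 1, 2, and 5.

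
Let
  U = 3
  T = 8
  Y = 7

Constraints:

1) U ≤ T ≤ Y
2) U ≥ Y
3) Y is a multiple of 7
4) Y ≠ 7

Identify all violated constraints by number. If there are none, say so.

1) values 3, 8, 7; T = 8 is not ≤ Y = 7  ✘
2) U = 3, Y = 7; 3 < 7 (want ≥)  ✘
3) 7 / 7 = 1, so 7 divides 7  ✔
4) Y = 7, but 7 is required to differ  ✘

Constraints 1, 2, and 4 do not hold.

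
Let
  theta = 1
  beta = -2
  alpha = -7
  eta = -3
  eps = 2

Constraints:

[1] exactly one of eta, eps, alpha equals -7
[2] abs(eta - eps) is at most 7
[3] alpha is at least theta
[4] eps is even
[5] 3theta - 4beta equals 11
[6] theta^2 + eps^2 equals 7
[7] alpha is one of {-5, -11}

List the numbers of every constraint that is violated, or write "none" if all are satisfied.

[1] eta=-3, eps=2, alpha=-7; 1 of them equals -7 — holds.
[2] abs(-3 - 2) = 5; 5 ≤ 7 — holds.
[3] alpha = -7, theta = 1; -7 < 1 (want ≥) — fails.
[4] eps = 2 is even — holds.
[5] 3theta - 4beta = 3(1) - 4(-2) = 11 — holds.
[6] theta^2 + eps^2 = 1^2 + 2^2 = 1 + 4 = 5, not 7 — fails.
[7] alpha = -7 is not in {-5, -11} — fails.

Constraints 3, 6, and 7 do not hold.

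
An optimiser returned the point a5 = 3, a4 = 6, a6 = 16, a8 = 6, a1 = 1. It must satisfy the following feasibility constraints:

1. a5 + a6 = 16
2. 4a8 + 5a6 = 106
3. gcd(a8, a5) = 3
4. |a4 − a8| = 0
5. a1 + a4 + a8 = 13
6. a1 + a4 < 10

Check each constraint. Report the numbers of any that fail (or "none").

1. a5 + a6 = 3 + 16 = 19, not 16 — violated.
2. 4a8 + 5a6 = 4(6) + 5(16) = 104, not 106 — violated.
3. gcd(6, 3) = 3 — OK.
4. |6 − 6| = 0 — OK.
5. a1 + a4 + a8 = 1 + 6 + 6 = 13 — OK.
6. a1 + a4 = 1 + 6 = 7; 7 < 10 — OK.

Constraints 1 and 2 are violated.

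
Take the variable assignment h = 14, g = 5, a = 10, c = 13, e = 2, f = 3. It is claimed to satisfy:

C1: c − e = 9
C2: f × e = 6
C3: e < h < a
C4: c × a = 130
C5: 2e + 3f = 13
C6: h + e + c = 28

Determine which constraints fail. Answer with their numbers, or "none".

C1: c − e = 13 − 2 = 11, not 9  no
C2: f × e = 3 × 2 = 6  yes
C3: values 2, 14, 10; h = 14 is not < a = 10  no
C4: c × a = 13 × 10 = 130  yes
C5: 2e + 3f = 2(2) + 3(3) = 13  yes
C6: h + e + c = 14 + 2 + 13 = 29, not 28  no

Constraints 1, 3, and 6 do not hold.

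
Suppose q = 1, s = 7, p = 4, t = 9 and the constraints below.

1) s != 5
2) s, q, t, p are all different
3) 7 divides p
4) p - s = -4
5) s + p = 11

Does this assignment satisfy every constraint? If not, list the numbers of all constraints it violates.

1) s = 7, and 7 ≠ 5 — OK.
2) values 7, 1, 9, 4 are pairwise distinct — OK.
3) 4 = 7*0 + 4, so 7 does not divide 4 — violated.
4) p - s = 4 - 7 = -3, not -4 — violated.
5) s + p = 7 + 4 = 11 — OK.

No — constraints 3 and 4 are not satisfied.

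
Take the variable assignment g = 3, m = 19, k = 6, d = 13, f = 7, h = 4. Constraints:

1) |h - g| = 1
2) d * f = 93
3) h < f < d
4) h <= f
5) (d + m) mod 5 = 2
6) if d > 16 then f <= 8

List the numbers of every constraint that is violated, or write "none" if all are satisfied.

1) |4 - 3| = 1 — holds.
2) d * f = 13 * 7 = 91, not 93 — does not hold.
3) values 4 < 7 < 13 — holds.
4) h = 4, f = 7; 4 ≤ 7 — holds.
5) d + m = 32; 32 mod 5 = 2 — holds.
6) d = 13, not > 16; antecedent false, conditional vacuously true — holds.

Constraint 2 does not hold.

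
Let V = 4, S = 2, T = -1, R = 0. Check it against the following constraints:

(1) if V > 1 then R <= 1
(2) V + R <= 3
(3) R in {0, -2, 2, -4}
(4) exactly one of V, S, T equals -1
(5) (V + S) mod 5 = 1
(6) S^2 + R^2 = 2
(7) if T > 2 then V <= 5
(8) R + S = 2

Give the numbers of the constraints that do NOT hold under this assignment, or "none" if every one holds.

(1) V = 4 > 1, so we need R ≤ 1; R = 0 ≤ 1 — holds.
(2) V + R = 4 + 0 = 4; 4 > 3, bound 3 not met — does not hold.
(3) R = 0 is in {0, -2, 2, -4} — holds.
(4) V=4, S=2, T=-1; 1 of them equals -1 — holds.
(5) V + S = 6; 6 mod 5 = 1 — holds.
(6) S^2 + R^2 = 2^2 + 0^2 = 4 + 0 = 4, not 2 — does not hold.
(7) T = -1, not > 2; antecedent false, conditional vacuously true — holds.
(8) R + S = 0 + 2 = 2 — holds.

Violated: 2, 6.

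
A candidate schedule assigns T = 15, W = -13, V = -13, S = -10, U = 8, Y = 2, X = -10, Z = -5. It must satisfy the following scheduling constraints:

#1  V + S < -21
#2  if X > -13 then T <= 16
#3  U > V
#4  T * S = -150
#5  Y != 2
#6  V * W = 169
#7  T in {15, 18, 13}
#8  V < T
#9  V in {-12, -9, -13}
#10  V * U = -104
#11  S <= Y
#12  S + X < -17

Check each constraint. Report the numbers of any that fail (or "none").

Constraint 5 is violated.

#1 V + S = -13 + (-10) = -23; -23 < -21 — OK.
#2 X = -10 > -13, so we need T ≤ 16; T = 15 ≤ 16 — OK.
#3 U = 8, V = -13; 8 > -13 — OK.
#4 T * S = 15 * (-10) = -150 — OK.
#5 Y = 2, but 2 is required to differ — violated.
#6 V * W = -13 * (-13) = 169 — OK.
#7 T = 15 is in {15, 18, 13} — OK.
#8 V = -13, T = 15; -13 < 15 — OK.
#9 V = -13 is in {-12, -9, -13} — OK.
#10 V * U = -13 * 8 = -104 — OK.
#11 S = -10, Y = 2; -10 ≤ 2 — OK.
#12 S + X = -10 + (-10) = -20; -20 < -17 — OK.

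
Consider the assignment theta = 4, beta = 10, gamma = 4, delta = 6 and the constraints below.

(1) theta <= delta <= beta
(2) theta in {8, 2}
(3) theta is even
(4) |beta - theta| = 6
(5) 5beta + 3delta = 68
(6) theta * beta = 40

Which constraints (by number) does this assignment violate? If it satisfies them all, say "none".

(1) values 4 <= 6 <= 10  ✓
(2) theta = 4 is not in {8, 2}  ✗
(3) theta = 4 is even  ✓
(4) |10 - 4| = 6  ✓
(5) 5beta + 3delta = 5(10) + 3(6) = 68  ✓
(6) theta * beta = 4 * 10 = 40  ✓

Constraint 2 does not hold.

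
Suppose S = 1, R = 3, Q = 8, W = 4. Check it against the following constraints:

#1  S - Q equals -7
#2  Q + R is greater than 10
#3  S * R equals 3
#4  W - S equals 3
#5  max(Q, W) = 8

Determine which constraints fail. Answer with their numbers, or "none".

#1 S - Q = 1 - 8 = -7 — holds.
#2 Q + R = 8 + 3 = 11; 11 > 10 — holds.
#3 S * R = 1 * 3 = 3 — holds.
#4 W - S = 4 - 1 = 3 — holds.
#5 max(8, 4) = 8 — holds.

Yes — all constraints hold.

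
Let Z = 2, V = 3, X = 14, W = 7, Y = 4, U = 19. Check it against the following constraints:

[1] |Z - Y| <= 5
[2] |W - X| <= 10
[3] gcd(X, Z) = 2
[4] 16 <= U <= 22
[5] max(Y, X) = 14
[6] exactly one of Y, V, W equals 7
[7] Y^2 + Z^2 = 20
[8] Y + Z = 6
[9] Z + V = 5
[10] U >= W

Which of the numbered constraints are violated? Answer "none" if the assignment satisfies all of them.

[1] |2 - 4| = 2; 2 ≤ 5  ✓
[2] |7 - 14| = 7; 7 ≤ 10  ✓
[3] gcd(14, 2) = 2  ✓
[4] U = 19 lies in [16, 22]  ✓
[5] max(4, 14) = 14  ✓
[6] Y=4, V=3, W=7; 1 of them equals 7  ✓
[7] Y^2 + Z^2 = 4^2 + 2^2 = 16 + 4 = 20  ✓
[8] Y + Z = 4 + 2 = 6  ✓
[9] Z + V = 2 + 3 = 5  ✓
[10] U = 19, W = 7; 19 ≥ 7  ✓

All constraints are satisfied.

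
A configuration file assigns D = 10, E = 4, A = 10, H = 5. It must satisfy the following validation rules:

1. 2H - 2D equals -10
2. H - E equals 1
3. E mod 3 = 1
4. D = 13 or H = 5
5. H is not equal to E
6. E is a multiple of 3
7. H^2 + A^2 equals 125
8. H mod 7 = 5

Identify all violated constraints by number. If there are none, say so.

1. 2H - 2D = 2(5) - 2(10) = -10  OK
2. H - E = 5 - 4 = 1  OK
3. 4 mod 3 = 1  OK
4. D = 10 ≠ 13, but H = 5 = 5 (second disjunct)  OK
5. H = 5, E = 4; distinct  OK
6. 4 = 3*1 + 1, so 3 does not divide 4  FAIL
7. H^2 + A^2 = 5^2 + 10^2 = 25 + 100 = 125  OK
8. 5 mod 7 = 5  OK

Violated: 6.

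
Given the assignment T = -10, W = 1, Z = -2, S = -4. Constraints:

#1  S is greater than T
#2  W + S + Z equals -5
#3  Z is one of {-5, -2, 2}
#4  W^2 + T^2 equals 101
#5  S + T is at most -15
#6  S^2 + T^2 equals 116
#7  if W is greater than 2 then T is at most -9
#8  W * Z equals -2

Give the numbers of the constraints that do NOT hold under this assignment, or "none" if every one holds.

#1 S = -4, T = -10; -4 > -10 — satisfied.
#2 W + S + Z = 1 + (-4) + (-2) = -5 — satisfied.
#3 Z = -2 is in {-5, -2, 2} — satisfied.
#4 W^2 + T^2 = 1^2 + (-10)^2 = 1 + 100 = 101 — satisfied.
#5 S + T = -4 + (-10) = -14; -14 > -15, bound -15 not met — violated.
#6 S^2 + T^2 = (-4)^2 + (-10)^2 = 16 + 100 = 116 — satisfied.
#7 W = 1, not > 2; antecedent false, conditional vacuously true — satisfied.
#8 W * Z = 1 * (-2) = -2 — satisfied.

Violated: 5.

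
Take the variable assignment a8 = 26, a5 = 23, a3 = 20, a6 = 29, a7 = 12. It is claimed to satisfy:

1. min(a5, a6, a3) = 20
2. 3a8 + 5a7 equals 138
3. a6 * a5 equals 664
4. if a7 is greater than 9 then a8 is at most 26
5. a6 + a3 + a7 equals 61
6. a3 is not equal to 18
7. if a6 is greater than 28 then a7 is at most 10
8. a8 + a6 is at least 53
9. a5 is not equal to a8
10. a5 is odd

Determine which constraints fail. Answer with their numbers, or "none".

1. min(23, 29, 20) = 20 — OK.
2. 3a8 + 5a7 = 3(26) + 5(12) = 138 — OK.
3. a6 * a5 = 29 * 23 = 667, not 664 — violated.
4. a7 = 12 > 9, so we need a8 ≤ 26; a8 = 26 ≤ 26 — OK.
5. a6 + a3 + a7 = 29 + 20 + 12 = 61 — OK.
6. a3 = 20, and 20 ≠ 18 — OK.
7. a6 = 29 > 28, so we need a7 ≤ 10; but a7 = 12 > 10 — violated.
8. a8 + a6 = 26 + 29 = 55; 55 ≥ 53 — OK.
9. a5 = 23, a8 = 26; distinct — OK.
10. a5 = 23 is odd — OK.

Constraints 3 and 7 do not hold.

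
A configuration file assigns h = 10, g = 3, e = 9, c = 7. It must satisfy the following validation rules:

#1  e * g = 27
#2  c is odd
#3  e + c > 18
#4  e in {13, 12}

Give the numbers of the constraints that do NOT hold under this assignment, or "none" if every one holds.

#1 e * g = 9 * 3 = 27  yes
#2 c = 7 is odd  yes
#3 e + c = 9 + 7 = 16; 16 ≤ 18, bound 18 not met  no
#4 e = 9 is not in {13, 12}  no

Constraints 3 and 4 do not hold.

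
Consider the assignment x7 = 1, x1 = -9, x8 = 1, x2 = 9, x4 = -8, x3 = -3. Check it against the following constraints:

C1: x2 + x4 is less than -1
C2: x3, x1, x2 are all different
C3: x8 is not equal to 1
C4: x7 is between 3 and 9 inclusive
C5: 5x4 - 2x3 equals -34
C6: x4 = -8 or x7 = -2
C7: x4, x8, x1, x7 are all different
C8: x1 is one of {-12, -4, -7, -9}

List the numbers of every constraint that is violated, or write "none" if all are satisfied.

No — constraints 1, 3, 4, and 7 are not satisfied.

C1: x2 + x4 = 9 + (-8) = 1; 1 ≥ -1, bound -1 not met — violated.
C2: values -3, -9, 9 are pairwise distinct — satisfied.
C3: x8 = 1, but 1 is required to differ — violated.
C4: x7 = 1 is outside [3, 9] — violated.
C5: 5x4 - 2x3 = 5(-8) - 2(-3) = -34 — satisfied.
C6: x4 = -8 = -8 (first disjunct) — satisfied.
C7: x8 = x7 = 1, not all different — violated.
C8: x1 = -9 is in {-12, -4, -7, -9} — satisfied.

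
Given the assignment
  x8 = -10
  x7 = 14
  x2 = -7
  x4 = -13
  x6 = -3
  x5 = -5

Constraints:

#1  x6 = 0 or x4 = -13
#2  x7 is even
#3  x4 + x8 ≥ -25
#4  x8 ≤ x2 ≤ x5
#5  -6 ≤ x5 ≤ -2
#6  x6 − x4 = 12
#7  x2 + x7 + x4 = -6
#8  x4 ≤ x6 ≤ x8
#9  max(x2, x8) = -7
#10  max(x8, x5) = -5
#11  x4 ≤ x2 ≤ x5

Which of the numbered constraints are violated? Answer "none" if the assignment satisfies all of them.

#1 x6 = -3 ≠ 0, but x4 = -13 = -13 (second disjunct)  ✓
#2 x7 = 14 is even  ✓
#3 x4 + x8 = -13 + (-10) = -23; -23 ≥ -25  ✓
#4 values -10 ≤ -7 ≤ -5  ✓
#5 x5 = -5 lies in [-6, -2]  ✓
#6 x6 − x4 = -3 − (-13) = 10, not 12  ✗
#7 x2 + x7 + x4 = -7 + 14 + (-13) = -6  ✓
#8 values -13, -3, -10; x6 = -3 is not ≤ x8 = -10  ✗
#9 max(-7, -10) = -7  ✓
#10 max(-10, -5) = -5  ✓
#11 values -13 ≤ -7 ≤ -5  ✓

The assignment fails constraints 6 and 8.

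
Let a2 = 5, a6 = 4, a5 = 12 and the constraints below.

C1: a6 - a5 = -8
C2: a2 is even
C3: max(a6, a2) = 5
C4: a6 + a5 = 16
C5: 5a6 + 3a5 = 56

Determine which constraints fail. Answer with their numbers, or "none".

No — constraint 2 is not satisfied.

C1: a6 - a5 = 4 - 12 = -8 — holds.
C2: a2 = 5 is odd — fails.
C3: max(4, 5) = 5 — holds.
C4: a6 + a5 = 4 + 12 = 16 — holds.
C5: 5a6 + 3a5 = 5(4) + 3(12) = 56 — holds.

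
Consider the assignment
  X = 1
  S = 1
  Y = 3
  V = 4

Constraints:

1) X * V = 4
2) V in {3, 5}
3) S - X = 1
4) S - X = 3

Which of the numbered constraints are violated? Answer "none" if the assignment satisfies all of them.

1) X * V = 1 * 4 = 4  holds
2) V = 4 is not in {3, 5}  fails
3) S - X = 1 - 1 = 0, not 1  fails
4) S - X = 1 - 1 = 0, not 3  fails

The assignment fails constraints 2, 3, and 4.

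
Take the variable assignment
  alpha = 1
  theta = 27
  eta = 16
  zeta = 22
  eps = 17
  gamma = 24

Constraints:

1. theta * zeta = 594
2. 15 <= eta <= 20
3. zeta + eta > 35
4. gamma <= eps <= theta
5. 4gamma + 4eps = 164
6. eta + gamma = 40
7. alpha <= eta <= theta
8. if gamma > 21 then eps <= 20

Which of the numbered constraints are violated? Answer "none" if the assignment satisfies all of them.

Constraint 4 does not hold.

1. theta * zeta = 27 * 22 = 594  ✔
2. eta = 16 lies in [15, 20]  ✔
3. zeta + eta = 22 + 16 = 38; 38 > 35  ✔
4. values 24, 17, 27; gamma = 24 is not <= eps = 17  ✘
5. 4gamma + 4eps = 4(24) + 4(17) = 164  ✔
6. eta + gamma = 16 + 24 = 40  ✔
7. values 1 <= 16 <= 27  ✔
8. gamma = 24 > 21, so we need eps ≤ 20; eps = 17 ≤ 20  ✔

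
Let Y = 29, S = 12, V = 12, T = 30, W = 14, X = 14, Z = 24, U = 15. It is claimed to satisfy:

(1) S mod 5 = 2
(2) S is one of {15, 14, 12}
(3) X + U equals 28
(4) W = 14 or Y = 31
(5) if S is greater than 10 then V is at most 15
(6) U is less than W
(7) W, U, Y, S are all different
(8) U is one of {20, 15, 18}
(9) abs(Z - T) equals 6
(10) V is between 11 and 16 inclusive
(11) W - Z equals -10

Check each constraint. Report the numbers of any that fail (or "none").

Constraints 3 and 6 do not hold.

(1) 12 mod 5 = 2 — holds.
(2) S = 12 is in {15, 14, 12} — holds.
(3) X + U = 14 + 15 = 29, not 28 — fails.
(4) W = 14 = 14 (first disjunct) — holds.
(5) S = 12 > 10, so we need V ≤ 15; V = 12 ≤ 15 — holds.
(6) U = 15, W = 14; 15 ≥ 14 (want <) — fails.
(7) values 14, 15, 29, 12 are pairwise distinct — holds.
(8) U = 15 is in {20, 15, 18} — holds.
(9) abs(24 - 30) = 6 — holds.
(10) V = 12 lies in [11, 16] — holds.
(11) W - Z = 14 - 24 = -10 — holds.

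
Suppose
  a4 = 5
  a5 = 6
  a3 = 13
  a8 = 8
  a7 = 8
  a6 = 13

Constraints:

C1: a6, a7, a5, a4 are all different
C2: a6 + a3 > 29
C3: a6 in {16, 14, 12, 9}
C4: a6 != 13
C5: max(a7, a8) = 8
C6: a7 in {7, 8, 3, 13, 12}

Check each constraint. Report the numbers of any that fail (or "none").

Constraints 2, 3, 4 are violated.

C1: values 13, 8, 6, 5 are pairwise distinct  holds
C2: a6 + a3 = 13 + 13 = 26; 26 ≤ 29, bound 29 not met  fails
C3: a6 = 13 is not in {16, 14, 12, 9}  fails
C4: a6 = 13, but 13 is required to differ  fails
C5: max(8, 8) = 8  holds
C6: a7 = 8 is in {7, 8, 3, 13, 12}  holds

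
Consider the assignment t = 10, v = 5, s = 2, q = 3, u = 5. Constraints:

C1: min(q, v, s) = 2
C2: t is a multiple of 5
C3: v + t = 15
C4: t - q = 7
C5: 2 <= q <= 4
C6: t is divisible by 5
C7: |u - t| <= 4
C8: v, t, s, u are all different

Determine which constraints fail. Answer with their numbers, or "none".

C1: min(3, 5, 2) = 2 — satisfied.
C2: 10 / 5 = 2, so 5 divides 10 — satisfied.
C3: v + t = 5 + 10 = 15 — satisfied.
C4: t - q = 10 - 3 = 7 — satisfied.
C5: q = 3 lies in [2, 4] — satisfied.
C6: 10 / 5 = 2, so 5 divides 10 — satisfied.
C7: |5 - 10| = 5; 5 > 4, exceeds bound 4 — violated.
C8: v = u = 5, not all different — violated.

Constraints 7 and 8 do not hold.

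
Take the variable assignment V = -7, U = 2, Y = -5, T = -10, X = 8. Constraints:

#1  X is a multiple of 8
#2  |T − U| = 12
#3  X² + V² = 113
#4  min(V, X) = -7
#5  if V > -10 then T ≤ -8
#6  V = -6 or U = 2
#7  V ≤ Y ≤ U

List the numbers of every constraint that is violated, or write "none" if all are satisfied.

No violations.

#1 8 / 8 = 1, so 8 divides 8  OK
#2 |-10 − 2| = 12  OK
#3 X² + V² = 8² + (-7)² = 64 + 49 = 113  OK
#4 min(-7, 8) = -7  OK
#5 V = -7 > -10, so we need T ≤ -8; T = -10 ≤ -8  OK
#6 V = -7 ≠ -6, but U = 2 = 2 (second disjunct)  OK
#7 values -7 ≤ -5 ≤ 2  OK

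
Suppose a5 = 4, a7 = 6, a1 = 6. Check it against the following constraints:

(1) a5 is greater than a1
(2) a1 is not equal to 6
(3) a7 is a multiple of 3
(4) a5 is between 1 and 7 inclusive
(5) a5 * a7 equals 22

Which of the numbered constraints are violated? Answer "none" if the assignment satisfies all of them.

(1) a5 = 4, a1 = 6; 4 ≤ 6 (want >)  ✘
(2) a1 = 6, but 6 is required to differ  ✘
(3) 6 / 3 = 2, so 3 divides 6  ✔
(4) a5 = 4 lies in [1, 7]  ✔
(5) a5 * a7 = 4 * 6 = 24, not 22  ✘

Constraints 1, 2, and 5 are violated.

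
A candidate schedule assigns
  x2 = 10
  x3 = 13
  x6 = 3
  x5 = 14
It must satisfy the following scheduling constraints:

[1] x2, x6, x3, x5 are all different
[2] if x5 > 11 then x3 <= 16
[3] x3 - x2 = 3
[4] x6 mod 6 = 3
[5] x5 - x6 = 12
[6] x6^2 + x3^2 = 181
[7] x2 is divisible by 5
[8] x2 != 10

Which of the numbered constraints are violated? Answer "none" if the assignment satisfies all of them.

Violated: 5, 6, and 8.

[1] values 10, 3, 13, 14 are pairwise distinct  true
[2] x5 = 14 > 11, so we need x3 ≤ 16; x3 = 13 ≤ 16  true
[3] x3 - x2 = 13 - 10 = 3  true
[4] 3 mod 6 = 3  true
[5] x5 - x6 = 14 - 3 = 11, not 12  false
[6] x6^2 + x3^2 = 3^2 + 13^2 = 9 + 169 = 178, not 181  false
[7] 10 / 5 = 2, so 5 divides 10  true
[8] x2 = 10, but 10 is required to differ  false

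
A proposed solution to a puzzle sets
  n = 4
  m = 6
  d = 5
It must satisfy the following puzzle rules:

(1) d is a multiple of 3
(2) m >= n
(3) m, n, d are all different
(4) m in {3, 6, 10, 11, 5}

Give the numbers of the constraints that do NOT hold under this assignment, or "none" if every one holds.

(1) 5 = 3*1 + 2, so 3 does not divide 5  ✗
(2) m = 6, n = 4; 6 ≥ 4  ✓
(3) values 6, 4, 5 are pairwise distinct  ✓
(4) m = 6 is in {3, 6, 10, 11, 5}  ✓

Constraint 1 is violated.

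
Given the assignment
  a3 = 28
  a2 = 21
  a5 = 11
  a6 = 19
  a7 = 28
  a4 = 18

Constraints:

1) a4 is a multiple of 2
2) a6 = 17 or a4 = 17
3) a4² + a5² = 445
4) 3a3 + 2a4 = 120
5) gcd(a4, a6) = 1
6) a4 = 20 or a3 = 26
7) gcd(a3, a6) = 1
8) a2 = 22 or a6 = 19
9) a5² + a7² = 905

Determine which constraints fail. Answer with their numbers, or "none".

The assignment fails constraints 2, 6.

1) 18 / 2 = 9, so 2 divides 18 — OK.
2) a6 = 19 ≠ 17 and a4 = 18 ≠ 17; both disjuncts false — violated.
3) a4² + a5² = 18² + 11² = 324 + 121 = 445 — OK.
4) 3a3 + 2a4 = 3(28) + 2(18) = 120 — OK.
5) gcd(18, 19) = 1 — OK.
6) a4 = 18 ≠ 20 and a3 = 28 ≠ 26; both disjuncts false — violated.
7) gcd(28, 19) = 1 — OK.
8) a2 = 21 ≠ 22, but a6 = 19 = 19 (second disjunct) — OK.
9) a5² + a7² = 11² + 28² = 121 + 784 = 905 — OK.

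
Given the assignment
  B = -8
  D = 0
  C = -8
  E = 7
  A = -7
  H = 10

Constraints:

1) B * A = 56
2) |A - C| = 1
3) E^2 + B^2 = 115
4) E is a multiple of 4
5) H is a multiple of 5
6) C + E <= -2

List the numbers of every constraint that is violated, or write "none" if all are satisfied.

Constraints 3, 4, and 6 are violated.

1) B * A = -8 * (-7) = 56  ✓
2) |-7 - (-8)| = 1  ✓
3) E^2 + B^2 = 7^2 + (-8)^2 = 49 + 64 = 113, not 115  ✗
4) 7 = 4*1 + 3, so 4 does not divide 7  ✗
5) 10 / 5 = 2, so 5 divides 10  ✓
6) C + E = -8 + 7 = -1; -1 > -2, bound -2 not met  ✗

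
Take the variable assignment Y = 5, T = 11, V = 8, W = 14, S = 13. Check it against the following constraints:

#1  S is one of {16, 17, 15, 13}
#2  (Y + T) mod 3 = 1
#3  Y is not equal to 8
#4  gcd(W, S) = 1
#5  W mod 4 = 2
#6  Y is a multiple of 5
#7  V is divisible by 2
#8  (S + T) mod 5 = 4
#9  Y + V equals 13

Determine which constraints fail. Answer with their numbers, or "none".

#1 S = 13 is in {16, 17, 15, 13} — OK.
#2 Y + T = 16; 16 mod 3 = 1 — OK.
#3 Y = 5, and 5 ≠ 8 — OK.
#4 gcd(14, 13) = 1 — OK.
#5 14 mod 4 = 2 — OK.
#6 5 / 5 = 1, so 5 divides 5 — OK.
#7 8 / 2 = 4, so 2 divides 8 — OK.
#8 S + T = 24; 24 mod 5 = 4 — OK.
#9 Y + V = 5 + 8 = 13 — OK.

None — every constraint holds.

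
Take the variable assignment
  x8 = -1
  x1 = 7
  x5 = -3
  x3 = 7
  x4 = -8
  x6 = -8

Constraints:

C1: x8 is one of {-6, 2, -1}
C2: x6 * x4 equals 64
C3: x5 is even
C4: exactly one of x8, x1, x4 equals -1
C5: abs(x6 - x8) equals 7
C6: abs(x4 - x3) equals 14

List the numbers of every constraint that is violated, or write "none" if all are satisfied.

C1: x8 = -1 is in {-6, 2, -1} — satisfied.
C2: x6 * x4 = -8 * (-8) = 64 — satisfied.
C3: x5 = -3 is odd — violated.
C4: x8=-1, x1=7, x4=-8; 1 of them equals -1 — satisfied.
C5: abs(-8 - (-1)) = 7 — satisfied.
C6: abs(-8 - 7) = 15, not 14 — violated.

The assignment fails constraints 3 and 6.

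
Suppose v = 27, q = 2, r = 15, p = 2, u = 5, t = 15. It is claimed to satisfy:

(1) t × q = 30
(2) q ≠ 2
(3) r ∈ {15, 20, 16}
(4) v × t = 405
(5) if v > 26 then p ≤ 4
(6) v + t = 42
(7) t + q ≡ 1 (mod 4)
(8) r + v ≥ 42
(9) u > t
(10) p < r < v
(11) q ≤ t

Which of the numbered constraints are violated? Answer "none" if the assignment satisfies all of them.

(1) t × q = 15 × 2 = 30  true
(2) q = 2, but 2 is required to differ  false
(3) r = 15 is in {15, 20, 16}  true
(4) v × t = 27 × 15 = 405  true
(5) v = 27 > 26, so we need p ≤ 4; p = 2 ≤ 4  true
(6) v + t = 27 + 15 = 42  true
(7) t + q = 17; 17 mod 4 = 1  true
(8) r + v = 15 + 27 = 42; 42 ≥ 42  true
(9) u = 5, t = 15; 5 ≤ 15 (want >)  false
(10) values 2 < 15 < 27  true
(11) q = 2, t = 15; 2 ≤ 15  true

No — constraints 2 and 9 are not satisfied.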